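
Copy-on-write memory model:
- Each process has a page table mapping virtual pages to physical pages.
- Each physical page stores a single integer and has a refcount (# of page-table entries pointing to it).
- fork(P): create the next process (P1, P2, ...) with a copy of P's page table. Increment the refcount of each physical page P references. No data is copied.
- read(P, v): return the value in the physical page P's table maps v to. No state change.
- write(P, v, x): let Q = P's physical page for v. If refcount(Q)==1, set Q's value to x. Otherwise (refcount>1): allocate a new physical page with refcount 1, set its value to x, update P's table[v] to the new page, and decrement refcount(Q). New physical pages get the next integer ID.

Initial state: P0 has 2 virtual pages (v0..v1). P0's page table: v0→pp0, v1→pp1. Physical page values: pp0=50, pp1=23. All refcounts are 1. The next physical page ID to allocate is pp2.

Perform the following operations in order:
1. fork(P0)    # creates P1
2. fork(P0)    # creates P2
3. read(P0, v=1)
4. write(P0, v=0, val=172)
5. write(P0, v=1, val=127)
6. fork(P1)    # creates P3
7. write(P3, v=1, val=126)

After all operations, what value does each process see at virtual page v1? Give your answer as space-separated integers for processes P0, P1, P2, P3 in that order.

Op 1: fork(P0) -> P1. 2 ppages; refcounts: pp0:2 pp1:2
Op 2: fork(P0) -> P2. 2 ppages; refcounts: pp0:3 pp1:3
Op 3: read(P0, v1) -> 23. No state change.
Op 4: write(P0, v0, 172). refcount(pp0)=3>1 -> COPY to pp2. 3 ppages; refcounts: pp0:2 pp1:3 pp2:1
Op 5: write(P0, v1, 127). refcount(pp1)=3>1 -> COPY to pp3. 4 ppages; refcounts: pp0:2 pp1:2 pp2:1 pp3:1
Op 6: fork(P1) -> P3. 4 ppages; refcounts: pp0:3 pp1:3 pp2:1 pp3:1
Op 7: write(P3, v1, 126). refcount(pp1)=3>1 -> COPY to pp4. 5 ppages; refcounts: pp0:3 pp1:2 pp2:1 pp3:1 pp4:1
P0: v1 -> pp3 = 127
P1: v1 -> pp1 = 23
P2: v1 -> pp1 = 23
P3: v1 -> pp4 = 126

Answer: 127 23 23 126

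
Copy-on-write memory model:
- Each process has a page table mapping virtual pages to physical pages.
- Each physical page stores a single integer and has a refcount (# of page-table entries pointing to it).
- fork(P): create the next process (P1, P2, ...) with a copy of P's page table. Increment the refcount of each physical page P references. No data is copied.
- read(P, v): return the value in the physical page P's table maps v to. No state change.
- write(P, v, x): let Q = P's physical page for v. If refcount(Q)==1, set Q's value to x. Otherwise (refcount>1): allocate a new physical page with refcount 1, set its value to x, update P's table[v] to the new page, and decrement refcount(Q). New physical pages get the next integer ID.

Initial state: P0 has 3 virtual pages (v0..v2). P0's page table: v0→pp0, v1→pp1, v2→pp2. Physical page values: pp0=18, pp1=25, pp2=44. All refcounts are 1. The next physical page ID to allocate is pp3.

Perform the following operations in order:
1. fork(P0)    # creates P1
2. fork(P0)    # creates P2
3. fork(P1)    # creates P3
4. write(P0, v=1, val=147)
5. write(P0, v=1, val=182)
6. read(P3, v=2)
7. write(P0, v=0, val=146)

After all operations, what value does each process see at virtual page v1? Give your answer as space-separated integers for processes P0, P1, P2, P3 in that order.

Answer: 182 25 25 25

Derivation:
Op 1: fork(P0) -> P1. 3 ppages; refcounts: pp0:2 pp1:2 pp2:2
Op 2: fork(P0) -> P2. 3 ppages; refcounts: pp0:3 pp1:3 pp2:3
Op 3: fork(P1) -> P3. 3 ppages; refcounts: pp0:4 pp1:4 pp2:4
Op 4: write(P0, v1, 147). refcount(pp1)=4>1 -> COPY to pp3. 4 ppages; refcounts: pp0:4 pp1:3 pp2:4 pp3:1
Op 5: write(P0, v1, 182). refcount(pp3)=1 -> write in place. 4 ppages; refcounts: pp0:4 pp1:3 pp2:4 pp3:1
Op 6: read(P3, v2) -> 44. No state change.
Op 7: write(P0, v0, 146). refcount(pp0)=4>1 -> COPY to pp4. 5 ppages; refcounts: pp0:3 pp1:3 pp2:4 pp3:1 pp4:1
P0: v1 -> pp3 = 182
P1: v1 -> pp1 = 25
P2: v1 -> pp1 = 25
P3: v1 -> pp1 = 25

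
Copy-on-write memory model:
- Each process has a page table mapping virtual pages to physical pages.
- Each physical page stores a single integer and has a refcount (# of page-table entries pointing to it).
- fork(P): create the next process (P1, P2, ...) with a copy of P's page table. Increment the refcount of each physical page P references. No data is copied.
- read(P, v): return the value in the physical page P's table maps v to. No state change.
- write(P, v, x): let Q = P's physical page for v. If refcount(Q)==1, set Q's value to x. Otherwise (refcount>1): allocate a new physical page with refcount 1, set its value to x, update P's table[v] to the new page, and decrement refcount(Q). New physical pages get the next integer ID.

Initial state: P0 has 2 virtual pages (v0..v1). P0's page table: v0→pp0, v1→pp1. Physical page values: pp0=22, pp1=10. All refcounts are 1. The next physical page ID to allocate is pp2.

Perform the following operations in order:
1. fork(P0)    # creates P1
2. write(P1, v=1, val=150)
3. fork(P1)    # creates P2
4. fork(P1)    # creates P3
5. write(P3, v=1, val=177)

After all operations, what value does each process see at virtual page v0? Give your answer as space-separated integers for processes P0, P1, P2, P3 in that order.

Op 1: fork(P0) -> P1. 2 ppages; refcounts: pp0:2 pp1:2
Op 2: write(P1, v1, 150). refcount(pp1)=2>1 -> COPY to pp2. 3 ppages; refcounts: pp0:2 pp1:1 pp2:1
Op 3: fork(P1) -> P2. 3 ppages; refcounts: pp0:3 pp1:1 pp2:2
Op 4: fork(P1) -> P3. 3 ppages; refcounts: pp0:4 pp1:1 pp2:3
Op 5: write(P3, v1, 177). refcount(pp2)=3>1 -> COPY to pp3. 4 ppages; refcounts: pp0:4 pp1:1 pp2:2 pp3:1
P0: v0 -> pp0 = 22
P1: v0 -> pp0 = 22
P2: v0 -> pp0 = 22
P3: v0 -> pp0 = 22

Answer: 22 22 22 22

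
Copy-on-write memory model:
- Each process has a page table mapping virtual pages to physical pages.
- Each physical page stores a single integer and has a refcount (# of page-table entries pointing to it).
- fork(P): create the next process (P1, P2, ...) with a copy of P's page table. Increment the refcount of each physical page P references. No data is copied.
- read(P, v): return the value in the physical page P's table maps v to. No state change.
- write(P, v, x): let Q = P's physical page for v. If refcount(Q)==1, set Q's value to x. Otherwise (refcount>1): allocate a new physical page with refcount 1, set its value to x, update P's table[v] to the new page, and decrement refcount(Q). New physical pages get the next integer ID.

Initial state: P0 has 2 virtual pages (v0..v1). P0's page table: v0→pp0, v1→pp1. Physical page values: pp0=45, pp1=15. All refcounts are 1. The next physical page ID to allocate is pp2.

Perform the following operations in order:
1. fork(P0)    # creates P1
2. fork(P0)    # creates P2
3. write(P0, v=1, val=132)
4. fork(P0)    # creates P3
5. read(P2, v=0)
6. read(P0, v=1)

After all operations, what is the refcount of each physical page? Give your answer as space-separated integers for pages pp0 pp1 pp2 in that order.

Op 1: fork(P0) -> P1. 2 ppages; refcounts: pp0:2 pp1:2
Op 2: fork(P0) -> P2. 2 ppages; refcounts: pp0:3 pp1:3
Op 3: write(P0, v1, 132). refcount(pp1)=3>1 -> COPY to pp2. 3 ppages; refcounts: pp0:3 pp1:2 pp2:1
Op 4: fork(P0) -> P3. 3 ppages; refcounts: pp0:4 pp1:2 pp2:2
Op 5: read(P2, v0) -> 45. No state change.
Op 6: read(P0, v1) -> 132. No state change.

Answer: 4 2 2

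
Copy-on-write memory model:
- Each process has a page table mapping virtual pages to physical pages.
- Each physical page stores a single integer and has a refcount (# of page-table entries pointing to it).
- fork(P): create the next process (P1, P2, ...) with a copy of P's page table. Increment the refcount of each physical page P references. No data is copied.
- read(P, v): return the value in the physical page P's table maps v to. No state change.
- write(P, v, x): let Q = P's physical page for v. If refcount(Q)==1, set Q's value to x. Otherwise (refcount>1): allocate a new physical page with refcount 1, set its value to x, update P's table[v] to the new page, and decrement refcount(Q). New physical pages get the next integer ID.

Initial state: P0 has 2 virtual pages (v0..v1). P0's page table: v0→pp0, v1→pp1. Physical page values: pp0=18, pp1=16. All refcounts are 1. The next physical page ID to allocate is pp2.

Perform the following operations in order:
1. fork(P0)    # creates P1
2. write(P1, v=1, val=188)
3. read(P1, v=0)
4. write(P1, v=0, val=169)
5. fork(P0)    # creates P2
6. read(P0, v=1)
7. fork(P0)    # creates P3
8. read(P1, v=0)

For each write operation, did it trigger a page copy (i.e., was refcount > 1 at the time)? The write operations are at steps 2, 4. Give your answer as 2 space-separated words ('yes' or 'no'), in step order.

Op 1: fork(P0) -> P1. 2 ppages; refcounts: pp0:2 pp1:2
Op 2: write(P1, v1, 188). refcount(pp1)=2>1 -> COPY to pp2. 3 ppages; refcounts: pp0:2 pp1:1 pp2:1
Op 3: read(P1, v0) -> 18. No state change.
Op 4: write(P1, v0, 169). refcount(pp0)=2>1 -> COPY to pp3. 4 ppages; refcounts: pp0:1 pp1:1 pp2:1 pp3:1
Op 5: fork(P0) -> P2. 4 ppages; refcounts: pp0:2 pp1:2 pp2:1 pp3:1
Op 6: read(P0, v1) -> 16. No state change.
Op 7: fork(P0) -> P3. 4 ppages; refcounts: pp0:3 pp1:3 pp2:1 pp3:1
Op 8: read(P1, v0) -> 169. No state change.

yes yes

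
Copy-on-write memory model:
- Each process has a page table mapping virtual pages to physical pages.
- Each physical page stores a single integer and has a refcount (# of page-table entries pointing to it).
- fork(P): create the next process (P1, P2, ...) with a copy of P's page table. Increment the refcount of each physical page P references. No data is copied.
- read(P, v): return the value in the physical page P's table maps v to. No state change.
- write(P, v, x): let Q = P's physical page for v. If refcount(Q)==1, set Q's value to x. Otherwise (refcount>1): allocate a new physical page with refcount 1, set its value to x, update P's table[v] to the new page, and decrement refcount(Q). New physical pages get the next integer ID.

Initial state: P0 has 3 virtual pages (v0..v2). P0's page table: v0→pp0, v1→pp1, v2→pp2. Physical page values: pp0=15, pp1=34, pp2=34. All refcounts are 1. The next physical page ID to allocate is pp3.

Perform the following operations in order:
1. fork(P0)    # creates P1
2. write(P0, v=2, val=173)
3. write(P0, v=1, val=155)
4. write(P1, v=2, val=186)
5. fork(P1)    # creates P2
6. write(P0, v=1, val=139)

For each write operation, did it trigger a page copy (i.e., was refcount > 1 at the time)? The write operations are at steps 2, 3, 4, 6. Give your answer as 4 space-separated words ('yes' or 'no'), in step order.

Op 1: fork(P0) -> P1. 3 ppages; refcounts: pp0:2 pp1:2 pp2:2
Op 2: write(P0, v2, 173). refcount(pp2)=2>1 -> COPY to pp3. 4 ppages; refcounts: pp0:2 pp1:2 pp2:1 pp3:1
Op 3: write(P0, v1, 155). refcount(pp1)=2>1 -> COPY to pp4. 5 ppages; refcounts: pp0:2 pp1:1 pp2:1 pp3:1 pp4:1
Op 4: write(P1, v2, 186). refcount(pp2)=1 -> write in place. 5 ppages; refcounts: pp0:2 pp1:1 pp2:1 pp3:1 pp4:1
Op 5: fork(P1) -> P2. 5 ppages; refcounts: pp0:3 pp1:2 pp2:2 pp3:1 pp4:1
Op 6: write(P0, v1, 139). refcount(pp4)=1 -> write in place. 5 ppages; refcounts: pp0:3 pp1:2 pp2:2 pp3:1 pp4:1

yes yes no no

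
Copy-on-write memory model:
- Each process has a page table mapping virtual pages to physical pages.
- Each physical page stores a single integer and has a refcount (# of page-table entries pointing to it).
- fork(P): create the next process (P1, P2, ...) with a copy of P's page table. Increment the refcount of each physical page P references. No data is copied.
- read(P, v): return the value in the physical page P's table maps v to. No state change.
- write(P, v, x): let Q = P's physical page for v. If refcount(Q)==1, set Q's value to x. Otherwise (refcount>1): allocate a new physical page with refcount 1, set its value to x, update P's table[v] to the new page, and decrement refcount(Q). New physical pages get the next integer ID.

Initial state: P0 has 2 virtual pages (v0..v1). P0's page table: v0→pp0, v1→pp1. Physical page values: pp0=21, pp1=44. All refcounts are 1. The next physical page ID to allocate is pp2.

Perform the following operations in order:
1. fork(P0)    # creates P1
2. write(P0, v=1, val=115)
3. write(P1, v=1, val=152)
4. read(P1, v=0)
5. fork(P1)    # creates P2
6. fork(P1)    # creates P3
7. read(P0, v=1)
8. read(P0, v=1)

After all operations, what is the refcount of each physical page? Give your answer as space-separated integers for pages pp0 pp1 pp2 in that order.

Op 1: fork(P0) -> P1. 2 ppages; refcounts: pp0:2 pp1:2
Op 2: write(P0, v1, 115). refcount(pp1)=2>1 -> COPY to pp2. 3 ppages; refcounts: pp0:2 pp1:1 pp2:1
Op 3: write(P1, v1, 152). refcount(pp1)=1 -> write in place. 3 ppages; refcounts: pp0:2 pp1:1 pp2:1
Op 4: read(P1, v0) -> 21. No state change.
Op 5: fork(P1) -> P2. 3 ppages; refcounts: pp0:3 pp1:2 pp2:1
Op 6: fork(P1) -> P3. 3 ppages; refcounts: pp0:4 pp1:3 pp2:1
Op 7: read(P0, v1) -> 115. No state change.
Op 8: read(P0, v1) -> 115. No state change.

Answer: 4 3 1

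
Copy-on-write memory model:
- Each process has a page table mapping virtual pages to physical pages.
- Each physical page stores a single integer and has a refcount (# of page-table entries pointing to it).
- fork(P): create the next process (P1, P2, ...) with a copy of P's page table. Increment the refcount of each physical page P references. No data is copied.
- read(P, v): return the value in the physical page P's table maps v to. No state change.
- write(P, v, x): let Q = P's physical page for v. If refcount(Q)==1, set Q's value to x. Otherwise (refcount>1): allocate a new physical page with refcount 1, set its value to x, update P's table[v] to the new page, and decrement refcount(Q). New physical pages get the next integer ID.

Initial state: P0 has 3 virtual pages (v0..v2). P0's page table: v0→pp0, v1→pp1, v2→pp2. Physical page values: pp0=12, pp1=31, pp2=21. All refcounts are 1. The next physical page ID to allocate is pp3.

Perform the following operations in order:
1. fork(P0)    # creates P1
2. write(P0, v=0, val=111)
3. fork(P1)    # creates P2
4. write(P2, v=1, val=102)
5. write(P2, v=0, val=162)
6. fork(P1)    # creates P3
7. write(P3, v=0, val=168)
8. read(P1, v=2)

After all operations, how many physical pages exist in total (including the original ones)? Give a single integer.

Op 1: fork(P0) -> P1. 3 ppages; refcounts: pp0:2 pp1:2 pp2:2
Op 2: write(P0, v0, 111). refcount(pp0)=2>1 -> COPY to pp3. 4 ppages; refcounts: pp0:1 pp1:2 pp2:2 pp3:1
Op 3: fork(P1) -> P2. 4 ppages; refcounts: pp0:2 pp1:3 pp2:3 pp3:1
Op 4: write(P2, v1, 102). refcount(pp1)=3>1 -> COPY to pp4. 5 ppages; refcounts: pp0:2 pp1:2 pp2:3 pp3:1 pp4:1
Op 5: write(P2, v0, 162). refcount(pp0)=2>1 -> COPY to pp5. 6 ppages; refcounts: pp0:1 pp1:2 pp2:3 pp3:1 pp4:1 pp5:1
Op 6: fork(P1) -> P3. 6 ppages; refcounts: pp0:2 pp1:3 pp2:4 pp3:1 pp4:1 pp5:1
Op 7: write(P3, v0, 168). refcount(pp0)=2>1 -> COPY to pp6. 7 ppages; refcounts: pp0:1 pp1:3 pp2:4 pp3:1 pp4:1 pp5:1 pp6:1
Op 8: read(P1, v2) -> 21. No state change.

Answer: 7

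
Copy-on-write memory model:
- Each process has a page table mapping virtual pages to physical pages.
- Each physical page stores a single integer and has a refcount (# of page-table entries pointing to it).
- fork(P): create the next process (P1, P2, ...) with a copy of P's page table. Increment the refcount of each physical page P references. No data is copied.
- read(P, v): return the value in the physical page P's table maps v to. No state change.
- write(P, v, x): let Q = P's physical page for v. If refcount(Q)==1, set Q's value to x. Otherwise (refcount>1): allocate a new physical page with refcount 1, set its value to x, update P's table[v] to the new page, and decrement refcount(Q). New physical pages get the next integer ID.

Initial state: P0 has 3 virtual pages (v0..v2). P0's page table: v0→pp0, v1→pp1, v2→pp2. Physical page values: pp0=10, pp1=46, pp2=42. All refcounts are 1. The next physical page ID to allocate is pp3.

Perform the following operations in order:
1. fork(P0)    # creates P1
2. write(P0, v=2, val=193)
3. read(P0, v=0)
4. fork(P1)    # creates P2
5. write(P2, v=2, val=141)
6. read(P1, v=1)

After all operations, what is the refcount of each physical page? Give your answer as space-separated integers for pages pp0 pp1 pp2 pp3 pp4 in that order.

Answer: 3 3 1 1 1

Derivation:
Op 1: fork(P0) -> P1. 3 ppages; refcounts: pp0:2 pp1:2 pp2:2
Op 2: write(P0, v2, 193). refcount(pp2)=2>1 -> COPY to pp3. 4 ppages; refcounts: pp0:2 pp1:2 pp2:1 pp3:1
Op 3: read(P0, v0) -> 10. No state change.
Op 4: fork(P1) -> P2. 4 ppages; refcounts: pp0:3 pp1:3 pp2:2 pp3:1
Op 5: write(P2, v2, 141). refcount(pp2)=2>1 -> COPY to pp4. 5 ppages; refcounts: pp0:3 pp1:3 pp2:1 pp3:1 pp4:1
Op 6: read(P1, v1) -> 46. No state change.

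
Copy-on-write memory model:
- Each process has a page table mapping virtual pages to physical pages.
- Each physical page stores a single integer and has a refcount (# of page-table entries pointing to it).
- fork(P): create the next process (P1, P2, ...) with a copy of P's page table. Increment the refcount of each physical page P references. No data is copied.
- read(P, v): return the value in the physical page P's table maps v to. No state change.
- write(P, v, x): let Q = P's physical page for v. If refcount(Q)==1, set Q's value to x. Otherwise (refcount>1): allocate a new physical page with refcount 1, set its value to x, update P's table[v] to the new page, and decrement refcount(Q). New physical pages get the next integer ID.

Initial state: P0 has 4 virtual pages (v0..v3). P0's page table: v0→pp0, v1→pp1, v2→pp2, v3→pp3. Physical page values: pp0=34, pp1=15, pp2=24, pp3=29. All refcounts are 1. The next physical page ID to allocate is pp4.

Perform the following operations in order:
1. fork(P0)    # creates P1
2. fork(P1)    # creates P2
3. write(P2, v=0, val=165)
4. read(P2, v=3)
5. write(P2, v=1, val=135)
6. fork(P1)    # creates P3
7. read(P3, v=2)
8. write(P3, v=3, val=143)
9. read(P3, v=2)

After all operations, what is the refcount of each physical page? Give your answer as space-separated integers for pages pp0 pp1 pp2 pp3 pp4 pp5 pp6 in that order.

Op 1: fork(P0) -> P1. 4 ppages; refcounts: pp0:2 pp1:2 pp2:2 pp3:2
Op 2: fork(P1) -> P2. 4 ppages; refcounts: pp0:3 pp1:3 pp2:3 pp3:3
Op 3: write(P2, v0, 165). refcount(pp0)=3>1 -> COPY to pp4. 5 ppages; refcounts: pp0:2 pp1:3 pp2:3 pp3:3 pp4:1
Op 4: read(P2, v3) -> 29. No state change.
Op 5: write(P2, v1, 135). refcount(pp1)=3>1 -> COPY to pp5. 6 ppages; refcounts: pp0:2 pp1:2 pp2:3 pp3:3 pp4:1 pp5:1
Op 6: fork(P1) -> P3. 6 ppages; refcounts: pp0:3 pp1:3 pp2:4 pp3:4 pp4:1 pp5:1
Op 7: read(P3, v2) -> 24. No state change.
Op 8: write(P3, v3, 143). refcount(pp3)=4>1 -> COPY to pp6. 7 ppages; refcounts: pp0:3 pp1:3 pp2:4 pp3:3 pp4:1 pp5:1 pp6:1
Op 9: read(P3, v2) -> 24. No state change.

Answer: 3 3 4 3 1 1 1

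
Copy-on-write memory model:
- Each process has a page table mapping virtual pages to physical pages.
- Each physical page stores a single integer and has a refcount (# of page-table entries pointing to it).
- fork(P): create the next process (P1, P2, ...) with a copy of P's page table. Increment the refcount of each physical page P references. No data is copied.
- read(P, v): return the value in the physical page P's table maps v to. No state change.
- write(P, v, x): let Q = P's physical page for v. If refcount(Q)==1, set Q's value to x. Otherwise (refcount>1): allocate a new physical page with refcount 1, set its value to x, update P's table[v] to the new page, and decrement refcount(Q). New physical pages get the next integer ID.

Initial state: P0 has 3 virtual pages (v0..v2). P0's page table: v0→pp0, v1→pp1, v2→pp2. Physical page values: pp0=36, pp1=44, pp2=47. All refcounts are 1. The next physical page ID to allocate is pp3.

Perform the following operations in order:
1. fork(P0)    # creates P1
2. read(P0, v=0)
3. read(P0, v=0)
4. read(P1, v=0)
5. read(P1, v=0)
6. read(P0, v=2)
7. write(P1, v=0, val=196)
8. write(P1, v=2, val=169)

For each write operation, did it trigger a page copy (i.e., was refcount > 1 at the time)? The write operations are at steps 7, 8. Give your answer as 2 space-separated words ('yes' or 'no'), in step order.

Op 1: fork(P0) -> P1. 3 ppages; refcounts: pp0:2 pp1:2 pp2:2
Op 2: read(P0, v0) -> 36. No state change.
Op 3: read(P0, v0) -> 36. No state change.
Op 4: read(P1, v0) -> 36. No state change.
Op 5: read(P1, v0) -> 36. No state change.
Op 6: read(P0, v2) -> 47. No state change.
Op 7: write(P1, v0, 196). refcount(pp0)=2>1 -> COPY to pp3. 4 ppages; refcounts: pp0:1 pp1:2 pp2:2 pp3:1
Op 8: write(P1, v2, 169). refcount(pp2)=2>1 -> COPY to pp4. 5 ppages; refcounts: pp0:1 pp1:2 pp2:1 pp3:1 pp4:1

yes yes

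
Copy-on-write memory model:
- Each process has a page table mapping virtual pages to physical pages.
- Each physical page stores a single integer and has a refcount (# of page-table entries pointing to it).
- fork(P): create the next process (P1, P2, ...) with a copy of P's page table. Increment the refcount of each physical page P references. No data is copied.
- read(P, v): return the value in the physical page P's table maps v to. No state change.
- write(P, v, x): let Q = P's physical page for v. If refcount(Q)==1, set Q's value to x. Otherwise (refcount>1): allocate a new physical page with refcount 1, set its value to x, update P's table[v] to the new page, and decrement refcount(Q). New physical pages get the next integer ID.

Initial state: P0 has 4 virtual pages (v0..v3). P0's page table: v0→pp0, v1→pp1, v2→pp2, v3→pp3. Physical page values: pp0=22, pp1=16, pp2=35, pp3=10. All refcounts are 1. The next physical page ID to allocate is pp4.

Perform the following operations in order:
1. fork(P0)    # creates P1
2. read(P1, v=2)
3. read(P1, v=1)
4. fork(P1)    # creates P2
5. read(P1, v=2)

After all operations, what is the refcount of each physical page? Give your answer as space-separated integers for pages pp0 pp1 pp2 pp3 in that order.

Op 1: fork(P0) -> P1. 4 ppages; refcounts: pp0:2 pp1:2 pp2:2 pp3:2
Op 2: read(P1, v2) -> 35. No state change.
Op 3: read(P1, v1) -> 16. No state change.
Op 4: fork(P1) -> P2. 4 ppages; refcounts: pp0:3 pp1:3 pp2:3 pp3:3
Op 5: read(P1, v2) -> 35. No state change.

Answer: 3 3 3 3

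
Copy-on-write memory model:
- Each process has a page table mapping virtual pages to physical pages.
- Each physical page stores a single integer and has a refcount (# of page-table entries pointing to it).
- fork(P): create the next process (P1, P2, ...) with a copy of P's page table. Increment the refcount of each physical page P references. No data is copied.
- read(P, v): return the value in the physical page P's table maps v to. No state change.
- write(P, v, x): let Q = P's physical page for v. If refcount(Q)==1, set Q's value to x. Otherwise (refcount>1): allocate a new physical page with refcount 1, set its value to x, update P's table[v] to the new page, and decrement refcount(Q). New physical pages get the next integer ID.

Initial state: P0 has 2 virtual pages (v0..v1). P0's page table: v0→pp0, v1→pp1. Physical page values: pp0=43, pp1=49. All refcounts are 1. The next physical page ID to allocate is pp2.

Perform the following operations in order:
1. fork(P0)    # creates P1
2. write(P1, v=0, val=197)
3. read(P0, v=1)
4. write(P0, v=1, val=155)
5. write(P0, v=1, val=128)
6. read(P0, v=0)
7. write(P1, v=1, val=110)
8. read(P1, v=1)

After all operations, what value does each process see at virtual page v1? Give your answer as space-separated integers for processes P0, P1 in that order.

Op 1: fork(P0) -> P1. 2 ppages; refcounts: pp0:2 pp1:2
Op 2: write(P1, v0, 197). refcount(pp0)=2>1 -> COPY to pp2. 3 ppages; refcounts: pp0:1 pp1:2 pp2:1
Op 3: read(P0, v1) -> 49. No state change.
Op 4: write(P0, v1, 155). refcount(pp1)=2>1 -> COPY to pp3. 4 ppages; refcounts: pp0:1 pp1:1 pp2:1 pp3:1
Op 5: write(P0, v1, 128). refcount(pp3)=1 -> write in place. 4 ppages; refcounts: pp0:1 pp1:1 pp2:1 pp3:1
Op 6: read(P0, v0) -> 43. No state change.
Op 7: write(P1, v1, 110). refcount(pp1)=1 -> write in place. 4 ppages; refcounts: pp0:1 pp1:1 pp2:1 pp3:1
Op 8: read(P1, v1) -> 110. No state change.
P0: v1 -> pp3 = 128
P1: v1 -> pp1 = 110

Answer: 128 110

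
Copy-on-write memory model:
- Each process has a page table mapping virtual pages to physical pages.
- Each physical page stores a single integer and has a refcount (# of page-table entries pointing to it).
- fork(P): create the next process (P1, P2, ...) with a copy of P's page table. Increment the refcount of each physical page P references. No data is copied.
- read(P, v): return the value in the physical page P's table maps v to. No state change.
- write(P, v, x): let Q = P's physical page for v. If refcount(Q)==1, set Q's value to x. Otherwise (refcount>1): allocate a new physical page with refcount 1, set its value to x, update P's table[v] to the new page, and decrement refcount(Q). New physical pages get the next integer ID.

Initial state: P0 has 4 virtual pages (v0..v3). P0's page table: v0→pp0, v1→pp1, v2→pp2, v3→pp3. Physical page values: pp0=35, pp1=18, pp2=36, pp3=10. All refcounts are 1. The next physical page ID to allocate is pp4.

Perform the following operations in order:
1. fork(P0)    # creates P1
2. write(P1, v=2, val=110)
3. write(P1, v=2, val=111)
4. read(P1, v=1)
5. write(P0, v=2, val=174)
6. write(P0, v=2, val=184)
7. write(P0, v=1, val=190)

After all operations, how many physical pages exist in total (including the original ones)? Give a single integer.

Answer: 6

Derivation:
Op 1: fork(P0) -> P1. 4 ppages; refcounts: pp0:2 pp1:2 pp2:2 pp3:2
Op 2: write(P1, v2, 110). refcount(pp2)=2>1 -> COPY to pp4. 5 ppages; refcounts: pp0:2 pp1:2 pp2:1 pp3:2 pp4:1
Op 3: write(P1, v2, 111). refcount(pp4)=1 -> write in place. 5 ppages; refcounts: pp0:2 pp1:2 pp2:1 pp3:2 pp4:1
Op 4: read(P1, v1) -> 18. No state change.
Op 5: write(P0, v2, 174). refcount(pp2)=1 -> write in place. 5 ppages; refcounts: pp0:2 pp1:2 pp2:1 pp3:2 pp4:1
Op 6: write(P0, v2, 184). refcount(pp2)=1 -> write in place. 5 ppages; refcounts: pp0:2 pp1:2 pp2:1 pp3:2 pp4:1
Op 7: write(P0, v1, 190). refcount(pp1)=2>1 -> COPY to pp5. 6 ppages; refcounts: pp0:2 pp1:1 pp2:1 pp3:2 pp4:1 pp5:1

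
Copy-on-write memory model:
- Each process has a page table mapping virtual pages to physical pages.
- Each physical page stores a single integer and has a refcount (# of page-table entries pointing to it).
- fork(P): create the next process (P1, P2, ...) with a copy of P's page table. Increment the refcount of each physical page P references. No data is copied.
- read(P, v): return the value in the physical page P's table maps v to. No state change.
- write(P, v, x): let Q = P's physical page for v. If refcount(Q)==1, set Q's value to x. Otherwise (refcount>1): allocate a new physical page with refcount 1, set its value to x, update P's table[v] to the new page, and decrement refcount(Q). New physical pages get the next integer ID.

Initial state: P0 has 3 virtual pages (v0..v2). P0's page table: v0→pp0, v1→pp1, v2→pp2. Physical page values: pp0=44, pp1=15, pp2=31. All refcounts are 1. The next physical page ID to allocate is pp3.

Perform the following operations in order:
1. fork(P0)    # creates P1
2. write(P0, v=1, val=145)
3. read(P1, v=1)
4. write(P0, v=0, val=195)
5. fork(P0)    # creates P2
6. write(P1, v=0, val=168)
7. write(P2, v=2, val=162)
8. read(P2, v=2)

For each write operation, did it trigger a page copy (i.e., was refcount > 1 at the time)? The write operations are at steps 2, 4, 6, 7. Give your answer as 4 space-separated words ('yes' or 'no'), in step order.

Op 1: fork(P0) -> P1. 3 ppages; refcounts: pp0:2 pp1:2 pp2:2
Op 2: write(P0, v1, 145). refcount(pp1)=2>1 -> COPY to pp3. 4 ppages; refcounts: pp0:2 pp1:1 pp2:2 pp3:1
Op 3: read(P1, v1) -> 15. No state change.
Op 4: write(P0, v0, 195). refcount(pp0)=2>1 -> COPY to pp4. 5 ppages; refcounts: pp0:1 pp1:1 pp2:2 pp3:1 pp4:1
Op 5: fork(P0) -> P2. 5 ppages; refcounts: pp0:1 pp1:1 pp2:3 pp3:2 pp4:2
Op 6: write(P1, v0, 168). refcount(pp0)=1 -> write in place. 5 ppages; refcounts: pp0:1 pp1:1 pp2:3 pp3:2 pp4:2
Op 7: write(P2, v2, 162). refcount(pp2)=3>1 -> COPY to pp5. 6 ppages; refcounts: pp0:1 pp1:1 pp2:2 pp3:2 pp4:2 pp5:1
Op 8: read(P2, v2) -> 162. No state change.

yes yes no yes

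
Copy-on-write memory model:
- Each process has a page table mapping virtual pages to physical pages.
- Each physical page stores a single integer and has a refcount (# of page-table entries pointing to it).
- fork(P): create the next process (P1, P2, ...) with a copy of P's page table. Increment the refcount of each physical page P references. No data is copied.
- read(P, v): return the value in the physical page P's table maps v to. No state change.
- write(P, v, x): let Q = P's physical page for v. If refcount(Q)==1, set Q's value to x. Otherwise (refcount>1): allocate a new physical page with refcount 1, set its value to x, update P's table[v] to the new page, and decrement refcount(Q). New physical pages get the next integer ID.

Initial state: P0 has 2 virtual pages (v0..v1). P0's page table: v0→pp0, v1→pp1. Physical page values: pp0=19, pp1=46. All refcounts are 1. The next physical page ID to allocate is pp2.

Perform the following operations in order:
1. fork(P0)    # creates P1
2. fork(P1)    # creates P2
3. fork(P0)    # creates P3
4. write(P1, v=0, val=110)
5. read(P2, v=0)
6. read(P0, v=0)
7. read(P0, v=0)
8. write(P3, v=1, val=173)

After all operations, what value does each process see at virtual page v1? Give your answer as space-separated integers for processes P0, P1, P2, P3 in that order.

Answer: 46 46 46 173

Derivation:
Op 1: fork(P0) -> P1. 2 ppages; refcounts: pp0:2 pp1:2
Op 2: fork(P1) -> P2. 2 ppages; refcounts: pp0:3 pp1:3
Op 3: fork(P0) -> P3. 2 ppages; refcounts: pp0:4 pp1:4
Op 4: write(P1, v0, 110). refcount(pp0)=4>1 -> COPY to pp2. 3 ppages; refcounts: pp0:3 pp1:4 pp2:1
Op 5: read(P2, v0) -> 19. No state change.
Op 6: read(P0, v0) -> 19. No state change.
Op 7: read(P0, v0) -> 19. No state change.
Op 8: write(P3, v1, 173). refcount(pp1)=4>1 -> COPY to pp3. 4 ppages; refcounts: pp0:3 pp1:3 pp2:1 pp3:1
P0: v1 -> pp1 = 46
P1: v1 -> pp1 = 46
P2: v1 -> pp1 = 46
P3: v1 -> pp3 = 173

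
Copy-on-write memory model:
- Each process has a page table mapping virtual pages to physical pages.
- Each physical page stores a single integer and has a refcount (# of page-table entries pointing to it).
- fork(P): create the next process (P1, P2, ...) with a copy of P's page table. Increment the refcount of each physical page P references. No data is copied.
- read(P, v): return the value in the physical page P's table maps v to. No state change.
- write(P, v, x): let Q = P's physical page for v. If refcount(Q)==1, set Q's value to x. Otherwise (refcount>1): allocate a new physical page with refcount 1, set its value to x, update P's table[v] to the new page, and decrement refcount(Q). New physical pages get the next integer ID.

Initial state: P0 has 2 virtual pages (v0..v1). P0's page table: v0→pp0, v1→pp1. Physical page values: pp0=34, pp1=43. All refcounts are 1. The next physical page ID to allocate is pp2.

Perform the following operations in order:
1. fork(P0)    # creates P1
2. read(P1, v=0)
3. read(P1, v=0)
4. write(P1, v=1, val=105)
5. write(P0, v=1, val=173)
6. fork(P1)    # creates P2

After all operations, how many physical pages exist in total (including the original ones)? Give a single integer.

Answer: 3

Derivation:
Op 1: fork(P0) -> P1. 2 ppages; refcounts: pp0:2 pp1:2
Op 2: read(P1, v0) -> 34. No state change.
Op 3: read(P1, v0) -> 34. No state change.
Op 4: write(P1, v1, 105). refcount(pp1)=2>1 -> COPY to pp2. 3 ppages; refcounts: pp0:2 pp1:1 pp2:1
Op 5: write(P0, v1, 173). refcount(pp1)=1 -> write in place. 3 ppages; refcounts: pp0:2 pp1:1 pp2:1
Op 6: fork(P1) -> P2. 3 ppages; refcounts: pp0:3 pp1:1 pp2:2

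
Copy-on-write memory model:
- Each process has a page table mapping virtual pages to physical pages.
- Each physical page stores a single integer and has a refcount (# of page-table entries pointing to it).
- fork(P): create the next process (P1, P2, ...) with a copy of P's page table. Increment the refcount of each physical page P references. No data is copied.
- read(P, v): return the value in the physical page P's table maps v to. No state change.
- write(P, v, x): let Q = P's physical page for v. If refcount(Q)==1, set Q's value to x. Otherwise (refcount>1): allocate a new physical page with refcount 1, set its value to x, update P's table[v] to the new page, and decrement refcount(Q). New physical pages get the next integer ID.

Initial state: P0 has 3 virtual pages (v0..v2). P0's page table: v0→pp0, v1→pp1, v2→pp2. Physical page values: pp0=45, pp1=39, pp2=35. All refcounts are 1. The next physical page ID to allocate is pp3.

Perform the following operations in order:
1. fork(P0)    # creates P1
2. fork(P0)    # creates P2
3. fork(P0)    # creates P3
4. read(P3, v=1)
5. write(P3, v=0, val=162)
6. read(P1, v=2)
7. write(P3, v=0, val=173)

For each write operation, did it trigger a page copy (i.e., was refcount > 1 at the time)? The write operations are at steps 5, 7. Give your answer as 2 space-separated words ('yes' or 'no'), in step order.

Op 1: fork(P0) -> P1. 3 ppages; refcounts: pp0:2 pp1:2 pp2:2
Op 2: fork(P0) -> P2. 3 ppages; refcounts: pp0:3 pp1:3 pp2:3
Op 3: fork(P0) -> P3. 3 ppages; refcounts: pp0:4 pp1:4 pp2:4
Op 4: read(P3, v1) -> 39. No state change.
Op 5: write(P3, v0, 162). refcount(pp0)=4>1 -> COPY to pp3. 4 ppages; refcounts: pp0:3 pp1:4 pp2:4 pp3:1
Op 6: read(P1, v2) -> 35. No state change.
Op 7: write(P3, v0, 173). refcount(pp3)=1 -> write in place. 4 ppages; refcounts: pp0:3 pp1:4 pp2:4 pp3:1

yes no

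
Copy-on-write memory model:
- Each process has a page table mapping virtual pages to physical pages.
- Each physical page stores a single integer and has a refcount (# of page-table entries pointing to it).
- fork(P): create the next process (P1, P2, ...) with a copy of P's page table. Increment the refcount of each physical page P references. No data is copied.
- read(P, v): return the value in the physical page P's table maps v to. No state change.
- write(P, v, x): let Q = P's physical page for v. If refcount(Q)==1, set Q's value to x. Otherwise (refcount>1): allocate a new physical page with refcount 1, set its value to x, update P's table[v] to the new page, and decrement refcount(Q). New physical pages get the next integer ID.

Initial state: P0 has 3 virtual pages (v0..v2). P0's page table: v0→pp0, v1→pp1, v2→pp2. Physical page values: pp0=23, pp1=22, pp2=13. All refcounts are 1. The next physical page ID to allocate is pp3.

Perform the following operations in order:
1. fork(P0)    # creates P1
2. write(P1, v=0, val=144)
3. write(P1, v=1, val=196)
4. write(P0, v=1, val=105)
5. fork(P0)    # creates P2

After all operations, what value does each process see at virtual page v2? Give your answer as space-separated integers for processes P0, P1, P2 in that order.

Answer: 13 13 13

Derivation:
Op 1: fork(P0) -> P1. 3 ppages; refcounts: pp0:2 pp1:2 pp2:2
Op 2: write(P1, v0, 144). refcount(pp0)=2>1 -> COPY to pp3. 4 ppages; refcounts: pp0:1 pp1:2 pp2:2 pp3:1
Op 3: write(P1, v1, 196). refcount(pp1)=2>1 -> COPY to pp4. 5 ppages; refcounts: pp0:1 pp1:1 pp2:2 pp3:1 pp4:1
Op 4: write(P0, v1, 105). refcount(pp1)=1 -> write in place. 5 ppages; refcounts: pp0:1 pp1:1 pp2:2 pp3:1 pp4:1
Op 5: fork(P0) -> P2. 5 ppages; refcounts: pp0:2 pp1:2 pp2:3 pp3:1 pp4:1
P0: v2 -> pp2 = 13
P1: v2 -> pp2 = 13
P2: v2 -> pp2 = 13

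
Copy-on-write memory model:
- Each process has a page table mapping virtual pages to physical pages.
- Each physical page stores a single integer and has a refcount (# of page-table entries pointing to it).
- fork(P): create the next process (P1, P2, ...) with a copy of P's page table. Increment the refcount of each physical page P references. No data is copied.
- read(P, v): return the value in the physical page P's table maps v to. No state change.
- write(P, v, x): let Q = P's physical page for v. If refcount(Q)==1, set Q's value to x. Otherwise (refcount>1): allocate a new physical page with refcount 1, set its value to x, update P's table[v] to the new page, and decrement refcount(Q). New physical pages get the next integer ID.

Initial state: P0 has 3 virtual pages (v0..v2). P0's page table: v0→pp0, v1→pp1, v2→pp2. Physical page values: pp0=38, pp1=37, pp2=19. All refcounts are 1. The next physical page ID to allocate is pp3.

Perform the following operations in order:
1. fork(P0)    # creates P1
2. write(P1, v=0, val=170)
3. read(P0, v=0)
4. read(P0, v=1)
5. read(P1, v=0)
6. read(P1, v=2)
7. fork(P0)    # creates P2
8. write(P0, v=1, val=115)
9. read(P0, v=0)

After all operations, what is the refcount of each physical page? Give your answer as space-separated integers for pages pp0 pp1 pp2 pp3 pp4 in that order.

Answer: 2 2 3 1 1

Derivation:
Op 1: fork(P0) -> P1. 3 ppages; refcounts: pp0:2 pp1:2 pp2:2
Op 2: write(P1, v0, 170). refcount(pp0)=2>1 -> COPY to pp3. 4 ppages; refcounts: pp0:1 pp1:2 pp2:2 pp3:1
Op 3: read(P0, v0) -> 38. No state change.
Op 4: read(P0, v1) -> 37. No state change.
Op 5: read(P1, v0) -> 170. No state change.
Op 6: read(P1, v2) -> 19. No state change.
Op 7: fork(P0) -> P2. 4 ppages; refcounts: pp0:2 pp1:3 pp2:3 pp3:1
Op 8: write(P0, v1, 115). refcount(pp1)=3>1 -> COPY to pp4. 5 ppages; refcounts: pp0:2 pp1:2 pp2:3 pp3:1 pp4:1
Op 9: read(P0, v0) -> 38. No state change.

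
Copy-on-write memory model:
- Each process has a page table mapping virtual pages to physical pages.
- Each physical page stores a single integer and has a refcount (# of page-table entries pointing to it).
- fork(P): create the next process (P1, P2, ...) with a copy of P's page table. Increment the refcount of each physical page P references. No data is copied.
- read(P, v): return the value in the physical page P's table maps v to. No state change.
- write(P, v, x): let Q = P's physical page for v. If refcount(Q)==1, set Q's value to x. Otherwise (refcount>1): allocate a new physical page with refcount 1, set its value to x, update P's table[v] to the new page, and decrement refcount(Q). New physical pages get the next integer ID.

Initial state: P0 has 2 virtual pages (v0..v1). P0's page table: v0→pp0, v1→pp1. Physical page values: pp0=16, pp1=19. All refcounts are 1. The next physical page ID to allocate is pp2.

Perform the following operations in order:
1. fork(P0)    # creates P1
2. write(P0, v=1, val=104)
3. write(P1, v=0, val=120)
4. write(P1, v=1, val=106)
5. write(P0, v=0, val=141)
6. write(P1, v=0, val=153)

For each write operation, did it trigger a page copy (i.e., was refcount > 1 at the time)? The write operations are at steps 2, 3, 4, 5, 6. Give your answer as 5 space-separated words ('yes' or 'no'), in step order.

Op 1: fork(P0) -> P1. 2 ppages; refcounts: pp0:2 pp1:2
Op 2: write(P0, v1, 104). refcount(pp1)=2>1 -> COPY to pp2. 3 ppages; refcounts: pp0:2 pp1:1 pp2:1
Op 3: write(P1, v0, 120). refcount(pp0)=2>1 -> COPY to pp3. 4 ppages; refcounts: pp0:1 pp1:1 pp2:1 pp3:1
Op 4: write(P1, v1, 106). refcount(pp1)=1 -> write in place. 4 ppages; refcounts: pp0:1 pp1:1 pp2:1 pp3:1
Op 5: write(P0, v0, 141). refcount(pp0)=1 -> write in place. 4 ppages; refcounts: pp0:1 pp1:1 pp2:1 pp3:1
Op 6: write(P1, v0, 153). refcount(pp3)=1 -> write in place. 4 ppages; refcounts: pp0:1 pp1:1 pp2:1 pp3:1

yes yes no no no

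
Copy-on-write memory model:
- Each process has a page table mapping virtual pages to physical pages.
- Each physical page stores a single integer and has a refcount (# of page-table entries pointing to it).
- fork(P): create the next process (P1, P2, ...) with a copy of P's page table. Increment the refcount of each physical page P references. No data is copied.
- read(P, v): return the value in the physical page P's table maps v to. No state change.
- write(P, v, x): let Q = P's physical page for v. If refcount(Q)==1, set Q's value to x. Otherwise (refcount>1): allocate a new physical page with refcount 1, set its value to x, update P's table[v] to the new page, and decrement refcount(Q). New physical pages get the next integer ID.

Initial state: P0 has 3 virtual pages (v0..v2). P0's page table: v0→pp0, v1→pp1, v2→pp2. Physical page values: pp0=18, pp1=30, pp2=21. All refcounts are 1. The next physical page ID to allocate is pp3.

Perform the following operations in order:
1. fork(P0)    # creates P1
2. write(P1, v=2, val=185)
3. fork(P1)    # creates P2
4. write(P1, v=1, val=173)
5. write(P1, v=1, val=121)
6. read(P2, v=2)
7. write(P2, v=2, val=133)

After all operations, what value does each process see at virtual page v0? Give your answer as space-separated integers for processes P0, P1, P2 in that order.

Answer: 18 18 18

Derivation:
Op 1: fork(P0) -> P1. 3 ppages; refcounts: pp0:2 pp1:2 pp2:2
Op 2: write(P1, v2, 185). refcount(pp2)=2>1 -> COPY to pp3. 4 ppages; refcounts: pp0:2 pp1:2 pp2:1 pp3:1
Op 3: fork(P1) -> P2. 4 ppages; refcounts: pp0:3 pp1:3 pp2:1 pp3:2
Op 4: write(P1, v1, 173). refcount(pp1)=3>1 -> COPY to pp4. 5 ppages; refcounts: pp0:3 pp1:2 pp2:1 pp3:2 pp4:1
Op 5: write(P1, v1, 121). refcount(pp4)=1 -> write in place. 5 ppages; refcounts: pp0:3 pp1:2 pp2:1 pp3:2 pp4:1
Op 6: read(P2, v2) -> 185. No state change.
Op 7: write(P2, v2, 133). refcount(pp3)=2>1 -> COPY to pp5. 6 ppages; refcounts: pp0:3 pp1:2 pp2:1 pp3:1 pp4:1 pp5:1
P0: v0 -> pp0 = 18
P1: v0 -> pp0 = 18
P2: v0 -> pp0 = 18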